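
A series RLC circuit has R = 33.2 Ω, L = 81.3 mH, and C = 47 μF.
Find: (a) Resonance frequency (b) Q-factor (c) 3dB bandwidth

Step 1 — Resonance: ω₀ = 1/√(LC) = 1/√(0.0813·4.7e-05) = 511.6 rad/s.
Step 2 — f₀ = ω₀/(2π) = 81.42 Hz.
Step 3 — Series Q: Q = ω₀L/R = 511.6·0.0813/33.2 = 1.253.
Step 4 — Bandwidth: Δω = ω₀/Q = 408.4 rad/s; BW = Δω/(2π) = 64.99 Hz.

(a) f₀ = 81.42 Hz  (b) Q = 1.253  (c) BW = 64.99 Hz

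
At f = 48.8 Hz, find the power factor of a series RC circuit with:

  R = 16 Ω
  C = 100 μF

Step 1 — Angular frequency: ω = 2π·f = 2π·48.8 = 306.6 rad/s.
Step 2 — Component impedances:
  R: Z = R = 16 Ω
  C: Z = 1/(jωC) = -j/(ω·C) = 0 - j32.61 Ω
Step 3 — Series combination: Z_total = R + C = 16 - j32.61 Ω = 36.33∠-63.9° Ω.
Step 4 — Power factor: PF = cos(φ) = Re(Z)/|Z| = 16/36.33 = 0.4404.
Step 5 — Type: Im(Z) = -32.61 ⇒ leading (phase φ = -63.9°).

PF = 0.4404 (leading, φ = -63.9°)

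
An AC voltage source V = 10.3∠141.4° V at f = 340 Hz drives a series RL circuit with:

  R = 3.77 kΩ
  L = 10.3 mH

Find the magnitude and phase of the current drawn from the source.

Step 1 — Angular frequency: ω = 2π·f = 2π·340 = 2136 rad/s.
Step 2 — Component impedances:
  R: Z = R = 3770 Ω
  L: Z = jωL = j·2136·0.0103 = 0 + j22 Ω
Step 3 — Series combination: Z_total = R + L = 3770 + j22 Ω = 3770∠0.3° Ω.
Step 4 — Source phasor: V = 10.3∠141.4° V = -8.05 + j6.426 V.
Step 5 — Ohm's law: I = V / Z_total = (-8.05 + j6.426) / (3770 + j22) = -0.002125 + j0.001717 A.
Step 6 — Convert to polar: |I| = 0.002732 A, ∠I = 141.1°.

I = 0.002732∠141.1° A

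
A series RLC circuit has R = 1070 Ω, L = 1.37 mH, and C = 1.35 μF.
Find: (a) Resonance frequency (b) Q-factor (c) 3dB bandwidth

Step 1 — Resonance: ω₀ = 1/√(LC) = 1/√(0.00137·1.35e-06) = 2.325e+04 rad/s.
Step 2 — f₀ = ω₀/(2π) = 3701 Hz.
Step 3 — Series Q: Q = ω₀L/R = 2.325e+04·0.00137/1070 = 0.02977.
Step 4 — Bandwidth: Δω = ω₀/Q = 7.81e+05 rad/s; BW = Δω/(2π) = 1.243e+05 Hz.

(a) f₀ = 3701 Hz  (b) Q = 0.02977  (c) BW = 1.243e+05 Hz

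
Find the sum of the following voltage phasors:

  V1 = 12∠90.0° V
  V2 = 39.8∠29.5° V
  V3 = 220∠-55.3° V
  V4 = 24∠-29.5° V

Step 1 — Convert each phasor to rectangular form:
  V1 = 12·(cos(90.0°) + j·sin(90.0°)) = 0 + j12 V
  V2 = 39.8·(cos(29.5°) + j·sin(29.5°)) = 34.64 + j19.6 V
  V3 = 220·(cos(-55.3°) + j·sin(-55.3°)) = 125.2 - j180.9 V
  V4 = 24·(cos(-29.5°) + j·sin(-29.5°)) = 20.89 - j11.82 V
Step 2 — Sum components: V_total = 180.8 - j161.1 V.
Step 3 — Convert to polar: |V_total| = 242.1 V, ∠V_total = -41.7°.

V_total = 242.1∠-41.7° V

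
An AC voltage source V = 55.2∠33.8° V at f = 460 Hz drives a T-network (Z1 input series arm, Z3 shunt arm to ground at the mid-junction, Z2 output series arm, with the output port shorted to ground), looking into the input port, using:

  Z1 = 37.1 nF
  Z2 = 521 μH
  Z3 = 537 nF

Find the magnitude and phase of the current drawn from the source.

Step 1 — Angular frequency: ω = 2π·f = 2π·460 = 2890 rad/s.
Step 2 — Component impedances:
  Z1: Z = 1/(jωC) = -j/(ω·C) = 0 - j9326 Ω
  Z2: Z = jωL = j·2890·0.000521 = 0 + j1.506 Ω
  Z3: Z = 1/(jωC) = -j/(ω·C) = 0 - j644.3 Ω
Step 3 — With the output port shorted to ground, the output series arm Z2 runs from the junction to ground; the shunt arm Z3 also runs from the junction to ground. They appear in parallel: Z3 || Z2 = 0 + j1.509 Ω.
Step 4 — Series with input arm Z1: Z_in = Z1 + (Z3 || Z2) = 0 - j9324 Ω = 9324∠-90.0° Ω.
Step 5 — Source phasor: V = 55.2∠33.8° V = 45.87 + j30.71 V.
Step 6 — Ohm's law: I = V / Z_total = (45.87 + j30.71) / (0 - j9324) = -0.003293 + j0.004919 A.
Step 7 — Convert to polar: |I| = 0.00592 A, ∠I = 123.8°.

I = 0.00592∠123.8° A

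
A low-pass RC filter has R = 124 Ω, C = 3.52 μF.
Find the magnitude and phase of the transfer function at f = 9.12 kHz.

Step 1 — Angular frequency: ω = 2π·9120 = 5.73e+04 rad/s.
Step 2 — Transfer function: H(jω) = 1/(1 + jωRC).
Step 3 — Denominator: 1 + jωRC = 1 + j·5.73e+04·124·3.52e-06 = 1 + j25.01.
Step 4 — H = 0.001596 - j0.03992.
Step 5 — Magnitude: |H| = 0.03995 (-28.0 dB); phase: φ = -87.7°.

|H| = 0.03995 (-28.0 dB), φ = -87.7°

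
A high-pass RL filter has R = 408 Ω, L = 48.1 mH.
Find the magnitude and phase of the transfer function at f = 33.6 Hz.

Step 1 — Angular frequency: ω = 2π·33.6 = 211.1 rad/s.
Step 2 — Transfer function: H(jω) = jωL/(R + jωL).
Step 3 — Numerator jωL = j·10.15; denominator R + jωL = 408 + j10.15.
Step 4 — H = 0.0006191 + j0.02487.
Step 5 — Magnitude: |H| = 0.02488 (-32.1 dB); phase: φ = 88.6°.

|H| = 0.02488 (-32.1 dB), φ = 88.6°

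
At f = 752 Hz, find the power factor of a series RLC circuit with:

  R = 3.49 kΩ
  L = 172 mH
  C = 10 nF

Step 1 — Angular frequency: ω = 2π·f = 2π·752 = 4725 rad/s.
Step 2 — Component impedances:
  R: Z = R = 3490 Ω
  L: Z = jωL = j·4725·0.172 = 0 + j812.7 Ω
  C: Z = 1/(jωC) = -j/(ω·C) = 0 - j2.116e+04 Ω
Step 3 — Series combination: Z_total = R + L + C = 3490 - j2.035e+04 Ω = 2.065e+04∠-80.3° Ω.
Step 4 — Power factor: PF = cos(φ) = Re(Z)/|Z| = 3490/2.065e+04 = 0.169.
Step 5 — Type: Im(Z) = -2.035e+04 ⇒ leading (phase φ = -80.3°).

PF = 0.169 (leading, φ = -80.3°)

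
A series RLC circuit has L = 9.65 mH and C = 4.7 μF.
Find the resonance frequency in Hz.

Step 1 — Resonance condition Im(Z)=0 gives ω₀ = 1/√(LC).
Step 2 — ω₀ = 1/√(0.00965·4.7e-06) = 4696 rad/s.
Step 3 — f₀ = ω₀/(2π) = 747.3 Hz.

f₀ = 747.3 Hz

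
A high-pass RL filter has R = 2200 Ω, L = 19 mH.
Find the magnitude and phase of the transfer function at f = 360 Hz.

Step 1 — Angular frequency: ω = 2π·360 = 2262 rad/s.
Step 2 — Transfer function: H(jω) = jωL/(R + jωL).
Step 3 — Numerator jωL = j·42.98; denominator R + jωL = 2200 + j42.98.
Step 4 — H = 0.0003815 + j0.01953.
Step 5 — Magnitude: |H| = 0.01953 (-34.2 dB); phase: φ = 88.9°.

|H| = 0.01953 (-34.2 dB), φ = 88.9°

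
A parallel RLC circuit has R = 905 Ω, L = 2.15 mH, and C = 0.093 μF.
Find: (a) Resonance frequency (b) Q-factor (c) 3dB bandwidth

Step 1 — Resonance: ω₀ = 1/√(LC) = 1/√(0.00215·9.3e-08) = 7.072e+04 rad/s.
Step 2 — f₀ = ω₀/(2π) = 1.126e+04 Hz.
Step 3 — Parallel Q: Q = R/(ω₀L) = 905/(7.072e+04·0.00215) = 5.952.
Step 4 — Bandwidth: Δω = ω₀/Q = 1.188e+04 rad/s; BW = Δω/(2π) = 1891 Hz.

(a) f₀ = 1.126e+04 Hz  (b) Q = 5.952  (c) BW = 1891 Hz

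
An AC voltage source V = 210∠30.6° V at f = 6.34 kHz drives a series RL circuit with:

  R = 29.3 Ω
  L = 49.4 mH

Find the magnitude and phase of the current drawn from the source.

Step 1 — Angular frequency: ω = 2π·f = 2π·6340 = 3.984e+04 rad/s.
Step 2 — Component impedances:
  R: Z = R = 29.3 Ω
  L: Z = jωL = j·3.984e+04·0.0494 = 0 + j1968 Ω
Step 3 — Series combination: Z_total = R + L = 29.3 + j1968 Ω = 1968∠89.1° Ω.
Step 4 — Source phasor: V = 210∠30.6° V = 180.8 + j106.9 V.
Step 5 — Ohm's law: I = V / Z_total = (180.8 + j106.9) / (29.3 + j1968) = 0.05568 - j0.09102 A.
Step 6 — Convert to polar: |I| = 0.1067 A, ∠I = -58.5°.

I = 0.1067∠-58.5° A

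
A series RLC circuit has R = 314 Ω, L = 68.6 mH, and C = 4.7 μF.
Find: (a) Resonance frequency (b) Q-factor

Step 1 — Resonance condition Im(Z)=0 gives ω₀ = 1/√(LC).
Step 2 — ω₀ = 1/√(0.0686·4.7e-06) = 1761 rad/s.
Step 3 — f₀ = ω₀/(2π) = 280.3 Hz.
Step 4 — Series Q: Q = ω₀L/R = 1761·0.0686/314 = 0.3848.

(a) f₀ = 280.3 Hz  (b) Q = 0.3848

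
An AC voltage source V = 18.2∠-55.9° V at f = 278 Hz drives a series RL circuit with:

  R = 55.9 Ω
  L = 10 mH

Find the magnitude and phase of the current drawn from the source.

Step 1 — Angular frequency: ω = 2π·f = 2π·278 = 1747 rad/s.
Step 2 — Component impedances:
  R: Z = R = 55.9 Ω
  L: Z = jωL = j·1747·0.01 = 0 + j17.47 Ω
Step 3 — Series combination: Z_total = R + L = 55.9 + j17.47 Ω = 58.57∠17.4° Ω.
Step 4 — Source phasor: V = 18.2∠-55.9° V = 10.2 - j15.07 V.
Step 5 — Ohm's law: I = V / Z_total = (10.2 - j15.07) / (55.9 + j17.47) = 0.08955 - j0.2976 A.
Step 6 — Convert to polar: |I| = 0.3108 A, ∠I = -73.3°.

I = 0.3108∠-73.3° A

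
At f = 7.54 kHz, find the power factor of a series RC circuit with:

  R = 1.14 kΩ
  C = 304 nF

Step 1 — Angular frequency: ω = 2π·f = 2π·7540 = 4.738e+04 rad/s.
Step 2 — Component impedances:
  R: Z = R = 1140 Ω
  C: Z = 1/(jωC) = -j/(ω·C) = 0 - j69.43 Ω
Step 3 — Series combination: Z_total = R + C = 1140 - j69.43 Ω = 1142∠-3.5° Ω.
Step 4 — Power factor: PF = cos(φ) = Re(Z)/|Z| = 1140/1142 = 0.9982.
Step 5 — Type: Im(Z) = -69.43 ⇒ leading (phase φ = -3.5°).

PF = 0.9982 (leading, φ = -3.5°)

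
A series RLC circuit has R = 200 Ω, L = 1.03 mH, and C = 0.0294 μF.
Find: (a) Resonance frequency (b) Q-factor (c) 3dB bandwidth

Step 1 — Resonance condition Im(Z)=0 gives ω₀ = 1/√(LC).
Step 2 — ω₀ = 1/√(0.00103·2.94e-08) = 1.817e+05 rad/s.
Step 3 — f₀ = ω₀/(2π) = 2.892e+04 Hz.
Step 4 — Series Q: Q = ω₀L/R = 1.817e+05·0.00103/200 = 0.9359.
Step 5 — 3dB bandwidth: Δω = ω₀/Q = 1.942e+05 rad/s; BW = Δω/(2π) = 3.09e+04 Hz.

(a) f₀ = 2.892e+04 Hz  (b) Q = 0.9359  (c) BW = 3.09e+04 Hz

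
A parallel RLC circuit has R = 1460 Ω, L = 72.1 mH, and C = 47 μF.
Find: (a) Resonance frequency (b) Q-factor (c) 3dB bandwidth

Step 1 — Resonance: ω₀ = 1/√(LC) = 1/√(0.0721·4.7e-05) = 543.2 rad/s.
Step 2 — f₀ = ω₀/(2π) = 86.46 Hz.
Step 3 — Parallel Q: Q = R/(ω₀L) = 1460/(543.2·0.0721) = 37.28.
Step 4 — Bandwidth: Δω = ω₀/Q = 14.57 rad/s; BW = Δω/(2π) = 2.319 Hz.

(a) f₀ = 86.46 Hz  (b) Q = 37.28  (c) BW = 2.319 Hz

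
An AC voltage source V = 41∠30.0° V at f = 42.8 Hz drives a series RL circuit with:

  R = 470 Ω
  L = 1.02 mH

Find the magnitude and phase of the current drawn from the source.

Step 1 — Angular frequency: ω = 2π·f = 2π·42.8 = 268.9 rad/s.
Step 2 — Component impedances:
  R: Z = R = 470 Ω
  L: Z = jωL = j·268.9·0.00102 = 0 + j0.2743 Ω
Step 3 — Series combination: Z_total = R + L = 470 + j0.2743 Ω = 470∠0.0° Ω.
Step 4 — Source phasor: V = 41∠30.0° V = 35.51 + j20.5 V.
Step 5 — Ohm's law: I = V / Z_total = (35.51 + j20.5) / (470 + j0.2743) = 0.07557 + j0.04357 A.
Step 6 — Convert to polar: |I| = 0.08723 A, ∠I = 30.0°.

I = 0.08723∠30.0° A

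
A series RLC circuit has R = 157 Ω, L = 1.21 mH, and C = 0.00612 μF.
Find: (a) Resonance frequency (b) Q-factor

Step 1 — Resonance condition Im(Z)=0 gives ω₀ = 1/√(LC).
Step 2 — ω₀ = 1/√(0.00121·6.12e-09) = 3.675e+05 rad/s.
Step 3 — f₀ = ω₀/(2π) = 5.849e+04 Hz.
Step 4 — Series Q: Q = ω₀L/R = 3.675e+05·0.00121/157 = 2.832.

(a) f₀ = 5.849e+04 Hz  (b) Q = 2.832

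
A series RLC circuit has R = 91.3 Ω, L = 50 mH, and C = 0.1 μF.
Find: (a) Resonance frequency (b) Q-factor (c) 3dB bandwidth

Step 1 — Resonance condition Im(Z)=0 gives ω₀ = 1/√(LC).
Step 2 — ω₀ = 1/√(0.05·1e-07) = 1.414e+04 rad/s.
Step 3 — f₀ = ω₀/(2π) = 2251 Hz.
Step 4 — Series Q: Q = ω₀L/R = 1.414e+04·0.05/91.3 = 7.745.
Step 5 — 3dB bandwidth: Δω = ω₀/Q = 1826 rad/s; BW = Δω/(2π) = 290.6 Hz.

(a) f₀ = 2251 Hz  (b) Q = 7.745  (c) BW = 290.6 Hz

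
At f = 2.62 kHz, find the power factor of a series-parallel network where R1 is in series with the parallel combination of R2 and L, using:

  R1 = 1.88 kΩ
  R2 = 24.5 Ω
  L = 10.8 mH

Step 1 — Angular frequency: ω = 2π·f = 2π·2620 = 1.646e+04 rad/s.
Step 2 — Component impedances:
  R1: Z = R = 1880 Ω
  R2: Z = R = 24.5 Ω
  L: Z = jωL = j·1.646e+04·0.0108 = 0 + j177.8 Ω
Step 3 — Parallel branch: R2 || L = 1/(1/R2 + 1/L) = 24.04 + j3.313 Ω.
Step 4 — Series with R1: Z_total = R1 + (R2 || L) = 1904 + j3.313 Ω = 1904∠0.1° Ω.
Step 5 — Power factor: PF = cos(φ) = Re(Z)/|Z| = 1904/1904 = 1.
Step 6 — Type: Im(Z) = 3.313 ⇒ lagging (phase φ = 0.1°).

PF = 1 (lagging, φ = 0.1°)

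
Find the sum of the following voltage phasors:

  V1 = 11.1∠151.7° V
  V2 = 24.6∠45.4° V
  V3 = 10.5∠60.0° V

Step 1 — Convert each phasor to rectangular form:
  V1 = 11.1·(cos(151.7°) + j·sin(151.7°)) = -9.773 + j5.262 V
  V2 = 24.6·(cos(45.4°) + j·sin(45.4°)) = 17.27 + j17.52 V
  V3 = 10.5·(cos(60.0°) + j·sin(60.0°)) = 5.25 + j9.093 V
Step 2 — Sum components: V_total = 12.75 + j31.87 V.
Step 3 — Convert to polar: |V_total| = 34.33 V, ∠V_total = 68.2°.

V_total = 34.33∠68.2° V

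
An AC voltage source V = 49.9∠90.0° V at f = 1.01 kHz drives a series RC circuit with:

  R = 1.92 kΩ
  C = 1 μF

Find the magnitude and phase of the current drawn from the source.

Step 1 — Angular frequency: ω = 2π·f = 2π·1010 = 6346 rad/s.
Step 2 — Component impedances:
  R: Z = R = 1920 Ω
  C: Z = 1/(jωC) = -j/(ω·C) = 0 - j157.6 Ω
Step 3 — Series combination: Z_total = R + C = 1920 - j157.6 Ω = 1926∠-4.7° Ω.
Step 4 — Source phasor: V = 49.9∠90.0° V = 0 + j49.9 V.
Step 5 — Ohm's law: I = V / Z_total = (0 + j49.9) / (1920 - j157.6) = -0.002119 + j0.02582 A.
Step 6 — Convert to polar: |I| = 0.0259 A, ∠I = 94.7°.

I = 0.0259∠94.7° A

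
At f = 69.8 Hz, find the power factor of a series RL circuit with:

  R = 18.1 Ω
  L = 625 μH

Step 1 — Angular frequency: ω = 2π·f = 2π·69.8 = 438.6 rad/s.
Step 2 — Component impedances:
  R: Z = R = 18.1 Ω
  L: Z = jωL = j·438.6·0.000625 = 0 + j0.2741 Ω
Step 3 — Series combination: Z_total = R + L = 18.1 + j0.2741 Ω = 18.1∠0.9° Ω.
Step 4 — Power factor: PF = cos(φ) = Re(Z)/|Z| = 18.1/18.102 = 0.9999.
Step 5 — Type: Im(Z) = 0.2741 ⇒ lagging (phase φ = 0.9°).

PF = 0.9999 (lagging, φ = 0.9°)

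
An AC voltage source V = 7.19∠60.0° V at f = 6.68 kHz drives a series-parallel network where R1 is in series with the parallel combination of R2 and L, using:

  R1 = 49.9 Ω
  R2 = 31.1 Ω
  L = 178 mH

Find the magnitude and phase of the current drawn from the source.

Step 1 — Angular frequency: ω = 2π·f = 2π·6680 = 4.197e+04 rad/s.
Step 2 — Component impedances:
  R1: Z = R = 49.9 Ω
  R2: Z = R = 31.1 Ω
  L: Z = jωL = j·4.197e+04·0.178 = 0 + j7471 Ω
Step 3 — Parallel branch: R2 || L = 1/(1/R2 + 1/L) = 31.1 + j0.1295 Ω.
Step 4 — Series with R1: Z_total = R1 + (R2 || L) = 81 + j0.1295 Ω = 81∠0.1° Ω.
Step 5 — Source phasor: V = 7.19∠60.0° V = 3.595 + j6.227 V.
Step 6 — Ohm's law: I = V / Z_total = (3.595 + j6.227) / (81 + j0.1295) = 0.04451 + j0.0768 A.
Step 7 — Convert to polar: |I| = 0.08877 A, ∠I = 59.9°.

I = 0.08877∠59.9° A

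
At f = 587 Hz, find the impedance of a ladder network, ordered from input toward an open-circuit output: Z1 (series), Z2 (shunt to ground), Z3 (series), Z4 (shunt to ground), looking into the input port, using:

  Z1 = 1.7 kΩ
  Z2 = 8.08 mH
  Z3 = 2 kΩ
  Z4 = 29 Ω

Step 1 — Angular frequency: ω = 2π·f = 2π·587 = 3688 rad/s.
Step 2 — Component impedances:
  Z1: Z = R = 1700 Ω
  Z2: Z = jωL = j·3688·0.00808 = 0 + j29.8 Ω
  Z3: Z = R = 2000 Ω
  Z4: Z = R = 29 Ω
Step 3 — Ladder network (open output): work backward from the far end, alternating series and parallel combinations. Z_in = 1700 + j29.79 Ω = 1701∠1.0° Ω.

Z = 1700 + j29.79 Ω = 1701∠1.0° Ω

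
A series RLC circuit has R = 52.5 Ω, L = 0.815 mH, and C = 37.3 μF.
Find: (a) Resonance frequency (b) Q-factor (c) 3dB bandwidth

Step 1 — Resonance: ω₀ = 1/√(LC) = 1/√(0.000815·3.73e-05) = 5735 rad/s.
Step 2 — f₀ = ω₀/(2π) = 912.8 Hz.
Step 3 — Series Q: Q = ω₀L/R = 5735·0.000815/52.5 = 0.08904.
Step 4 — Bandwidth: Δω = ω₀/Q = 6.442e+04 rad/s; BW = Δω/(2π) = 1.025e+04 Hz.

(a) f₀ = 912.8 Hz  (b) Q = 0.08904  (c) BW = 1.025e+04 Hz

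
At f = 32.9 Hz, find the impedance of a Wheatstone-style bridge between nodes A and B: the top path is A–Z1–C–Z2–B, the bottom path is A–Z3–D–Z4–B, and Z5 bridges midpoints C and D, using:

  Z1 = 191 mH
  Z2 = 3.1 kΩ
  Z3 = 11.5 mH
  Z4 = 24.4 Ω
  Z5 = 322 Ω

Step 1 — Angular frequency: ω = 2π·f = 2π·32.9 = 206.7 rad/s.
Step 2 — Component impedances:
  Z1: Z = jωL = j·206.7·0.191 = 0 + j39.48 Ω
  Z2: Z = R = 3100 Ω
  Z3: Z = jωL = j·206.7·0.0115 = 0 + j2.377 Ω
  Z4: Z = R = 24.4 Ω
  Z5: Z = R = 322 Ω
Step 3 — Bridge requires nodal analysis (the Z5 bridge couples midpoints C and D, so the two paths cannot be reduced to a simple series/parallel combination). Setting node B to ground and injecting 1 A at node A, the 3-node admittance system at A, C, D solves to V_A = Z_AB = 24.22 + j2.341 Ω = 24.34∠5.5° Ω.

Z = 24.22 + j2.341 Ω = 24.34∠5.5° Ω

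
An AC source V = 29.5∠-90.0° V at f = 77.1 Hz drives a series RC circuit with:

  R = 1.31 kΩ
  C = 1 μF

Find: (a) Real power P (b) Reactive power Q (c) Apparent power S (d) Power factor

Step 1 — Angular frequency: ω = 2π·f = 2π·77.1 = 484.4 rad/s.
Step 2 — Component impedances:
  R: Z = R = 1310 Ω
  C: Z = 1/(jωC) = -j/(ω·C) = 0 - j2064 Ω
Step 3 — Series combination: Z_total = R + C = 1310 - j2064 Ω = 2445∠-57.6° Ω.
Step 4 — Source phasor: V = 29.5∠-90.0° V = 0 - j29.5 V.
Step 5 — Current: I = V / Z = 0.01019 - j0.006465 A = 0.01207∠-32.4° A.
Step 6 — Complex power: S = V·I* = 0.1907 - j0.3005 VA.
Step 7 — Real power: P = Re(S) = 0.1907 W.
Step 8 — Reactive power: Q = Im(S) = -0.3005 VAR.
Step 9 — Apparent power: |S| = 0.356 VA.
Step 10 — Power factor: PF = P/|S| = 0.5358 (leading).

(a) P = 0.1907 W  (b) Q = -0.3005 VAR  (c) S = 0.356 VA  (d) PF = 0.5358 (leading)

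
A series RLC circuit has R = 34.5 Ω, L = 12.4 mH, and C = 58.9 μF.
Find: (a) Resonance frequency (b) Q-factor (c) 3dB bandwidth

Step 1 — Resonance: ω₀ = 1/√(LC) = 1/√(0.0124·5.89e-05) = 1170 rad/s.
Step 2 — f₀ = ω₀/(2π) = 186.2 Hz.
Step 3 — Series Q: Q = ω₀L/R = 1170·0.0124/34.5 = 0.4206.
Step 4 — Bandwidth: Δω = ω₀/Q = 2782 rad/s; BW = Δω/(2π) = 442.8 Hz.

(a) f₀ = 186.2 Hz  (b) Q = 0.4206  (c) BW = 442.8 Hz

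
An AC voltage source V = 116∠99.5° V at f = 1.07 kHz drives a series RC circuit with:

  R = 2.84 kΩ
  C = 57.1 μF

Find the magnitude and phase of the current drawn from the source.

Step 1 — Angular frequency: ω = 2π·f = 2π·1070 = 6723 rad/s.
Step 2 — Component impedances:
  R: Z = R = 2840 Ω
  C: Z = 1/(jωC) = -j/(ω·C) = 0 - j2.605 Ω
Step 3 — Series combination: Z_total = R + C = 2840 - j2.605 Ω = 2840∠-0.1° Ω.
Step 4 — Source phasor: V = 116∠99.5° V = -19.15 + j114.4 V.
Step 5 — Ohm's law: I = V / Z_total = (-19.15 + j114.4) / (2840 - j2.605) = -0.006778 + j0.04028 A.
Step 6 — Convert to polar: |I| = 0.04085 A, ∠I = 99.6°.

I = 0.04085∠99.6° A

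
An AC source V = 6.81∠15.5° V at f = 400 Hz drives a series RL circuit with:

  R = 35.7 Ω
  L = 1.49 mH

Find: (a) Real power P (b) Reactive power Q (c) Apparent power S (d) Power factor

Step 1 — Angular frequency: ω = 2π·f = 2π·400 = 2513 rad/s.
Step 2 — Component impedances:
  R: Z = R = 35.7 Ω
  L: Z = jωL = j·2513·0.00149 = 0 + j3.745 Ω
Step 3 — Series combination: Z_total = R + L = 35.7 + j3.745 Ω = 35.9∠6.0° Ω.
Step 4 — Source phasor: V = 6.81∠15.5° V = 6.562 + j1.82 V.
Step 5 — Current: I = V / Z = 0.1871 + j0.03135 A = 0.1897∠9.5° A.
Step 6 — Complex power: S = V·I* = 1.285 + j0.1348 VA.
Step 7 — Real power: P = Re(S) = 1.285 W.
Step 8 — Reactive power: Q = Im(S) = 0.1348 VAR.
Step 9 — Apparent power: |S| = 1.292 VA.
Step 10 — Power factor: PF = P/|S| = 0.9945 (lagging).

(a) P = 1.285 W  (b) Q = 0.1348 VAR  (c) S = 1.292 VA  (d) PF = 0.9945 (lagging)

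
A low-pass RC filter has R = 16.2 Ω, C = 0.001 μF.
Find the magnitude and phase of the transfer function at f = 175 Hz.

Step 1 — Angular frequency: ω = 2π·175 = 1100 rad/s.
Step 2 — Transfer function: H(jω) = 1/(1 + jωRC).
Step 3 — Denominator: 1 + jωRC = 1 + j·1100·16.2·1e-09 = 1 + j1.781e-05.
Step 4 — H = 1 - j1.781e-05.
Step 5 — Magnitude: |H| = 1 (-0.0 dB); phase: φ = -0.0°.

|H| = 1 (-0.0 dB), φ = -0.0°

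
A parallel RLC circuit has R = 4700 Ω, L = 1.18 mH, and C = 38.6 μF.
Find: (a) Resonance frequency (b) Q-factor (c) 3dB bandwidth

Step 1 — Resonance: ω₀ = 1/√(LC) = 1/√(0.00118·3.86e-05) = 4686 rad/s.
Step 2 — f₀ = ω₀/(2π) = 745.7 Hz.
Step 3 — Parallel Q: Q = R/(ω₀L) = 4700/(4686·0.00118) = 850.1.
Step 4 — Bandwidth: Δω = ω₀/Q = 5.512 rad/s; BW = Δω/(2π) = 0.8773 Hz.

(a) f₀ = 745.7 Hz  (b) Q = 850.1  (c) BW = 0.8773 Hz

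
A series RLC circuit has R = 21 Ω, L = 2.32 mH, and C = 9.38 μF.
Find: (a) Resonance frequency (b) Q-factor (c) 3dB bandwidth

Step 1 — Resonance condition Im(Z)=0 gives ω₀ = 1/√(LC).
Step 2 — ω₀ = 1/√(0.00232·9.38e-06) = 6779 rad/s.
Step 3 — f₀ = ω₀/(2π) = 1079 Hz.
Step 4 — Series Q: Q = ω₀L/R = 6779·0.00232/21 = 0.7489.
Step 5 — 3dB bandwidth: Δω = ω₀/Q = 9052 rad/s; BW = Δω/(2π) = 1441 Hz.

(a) f₀ = 1079 Hz  (b) Q = 0.7489  (c) BW = 1441 Hz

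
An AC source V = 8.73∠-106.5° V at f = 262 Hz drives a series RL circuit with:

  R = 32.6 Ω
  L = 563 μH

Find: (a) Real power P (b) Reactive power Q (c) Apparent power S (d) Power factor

Step 1 — Angular frequency: ω = 2π·f = 2π·262 = 1646 rad/s.
Step 2 — Component impedances:
  R: Z = R = 32.6 Ω
  L: Z = jωL = j·1646·0.000563 = 0 + j0.9268 Ω
Step 3 — Series combination: Z_total = R + L = 32.6 + j0.9268 Ω = 32.61∠1.6° Ω.
Step 4 — Source phasor: V = 8.73∠-106.5° V = -2.479 - j8.37 V.
Step 5 — Current: I = V / Z = -0.08329 - j0.2544 A = 0.2677∠-108.1° A.
Step 6 — Complex power: S = V·I* = 2.336 + j0.06641 VA.
Step 7 — Real power: P = Re(S) = 2.336 W.
Step 8 — Reactive power: Q = Im(S) = 0.06641 VAR.
Step 9 — Apparent power: |S| = 2.337 VA.
Step 10 — Power factor: PF = P/|S| = 0.9996 (lagging).

(a) P = 2.336 W  (b) Q = 0.06641 VAR  (c) S = 2.337 VA  (d) PF = 0.9996 (lagging)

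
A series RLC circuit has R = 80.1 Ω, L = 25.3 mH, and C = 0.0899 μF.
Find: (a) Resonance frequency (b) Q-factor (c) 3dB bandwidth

Step 1 — Resonance condition Im(Z)=0 gives ω₀ = 1/√(LC).
Step 2 — ω₀ = 1/√(0.0253·8.99e-08) = 2.097e+04 rad/s.
Step 3 — f₀ = ω₀/(2π) = 3337 Hz.
Step 4 — Series Q: Q = ω₀L/R = 2.097e+04·0.0253/80.1 = 6.623.
Step 5 — 3dB bandwidth: Δω = ω₀/Q = 3166 rad/s; BW = Δω/(2π) = 503.9 Hz.

(a) f₀ = 3337 Hz  (b) Q = 6.623  (c) BW = 503.9 Hz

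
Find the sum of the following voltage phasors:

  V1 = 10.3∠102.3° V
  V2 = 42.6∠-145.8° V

Step 1 — Convert each phasor to rectangular form:
  V1 = 10.3·(cos(102.3°) + j·sin(102.3°)) = -2.194 + j10.06 V
  V2 = 42.6·(cos(-145.8°) + j·sin(-145.8°)) = -35.23 - j23.94 V
Step 2 — Sum components: V_total = -37.43 - j13.88 V.
Step 3 — Convert to polar: |V_total| = 39.92 V, ∠V_total = -159.7°.

V_total = 39.92∠-159.7° V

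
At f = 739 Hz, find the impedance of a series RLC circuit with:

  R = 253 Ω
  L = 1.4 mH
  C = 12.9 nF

Step 1 — Angular frequency: ω = 2π·f = 2π·739 = 4643 rad/s.
Step 2 — Component impedances:
  R: Z = R = 253 Ω
  L: Z = jωL = j·4643·0.0014 = 0 + j6.501 Ω
  C: Z = 1/(jωC) = -j/(ω·C) = 0 - j1.669e+04 Ω
Step 3 — Series combination: Z_total = R + L + C = 253 - j1.669e+04 Ω = 1.669e+04∠-89.1° Ω.

Z = 253 - j1.669e+04 Ω = 1.669e+04∠-89.1° Ω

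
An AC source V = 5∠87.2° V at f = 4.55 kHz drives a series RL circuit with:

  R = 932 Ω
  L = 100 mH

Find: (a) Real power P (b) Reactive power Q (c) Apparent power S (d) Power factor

Step 1 — Angular frequency: ω = 2π·f = 2π·4550 = 2.859e+04 rad/s.
Step 2 — Component impedances:
  R: Z = R = 932 Ω
  L: Z = jωL = j·2.859e+04·0.1 = 0 + j2859 Ω
Step 3 — Series combination: Z_total = R + L = 932 + j2859 Ω = 3007∠71.9° Ω.
Step 4 — Source phasor: V = 5∠87.2° V = 0.2442 + j4.994 V.
Step 5 — Current: I = V / Z = 0.001604 + j0.0004375 A = 0.001663∠15.3° A.
Step 6 — Complex power: S = V·I* = 0.002577 + j0.007905 VA.
Step 7 — Real power: P = Re(S) = 0.002577 W.
Step 8 — Reactive power: Q = Im(S) = 0.007905 VAR.
Step 9 — Apparent power: |S| = 0.008314 VA.
Step 10 — Power factor: PF = P/|S| = 0.31 (lagging).

(a) P = 0.002577 W  (b) Q = 0.007905 VAR  (c) S = 0.008314 VA  (d) PF = 0.31 (lagging)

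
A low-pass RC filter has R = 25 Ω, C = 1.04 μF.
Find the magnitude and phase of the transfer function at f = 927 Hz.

Step 1 — Angular frequency: ω = 2π·927 = 5825 rad/s.
Step 2 — Transfer function: H(jω) = 1/(1 + jωRC).
Step 3 — Denominator: 1 + jωRC = 1 + j·5825·25·1.04e-06 = 1 + j0.1514.
Step 4 — H = 0.9776 - j0.148.
Step 5 — Magnitude: |H| = 0.9887 (-0.1 dB); phase: φ = -8.6°.

|H| = 0.9887 (-0.1 dB), φ = -8.6°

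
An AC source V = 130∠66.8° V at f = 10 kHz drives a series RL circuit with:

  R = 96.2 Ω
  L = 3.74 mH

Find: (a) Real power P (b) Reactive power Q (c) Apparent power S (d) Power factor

Step 1 — Angular frequency: ω = 2π·f = 2π·1e+04 = 6.283e+04 rad/s.
Step 2 — Component impedances:
  R: Z = R = 96.2 Ω
  L: Z = jωL = j·6.283e+04·0.00374 = 0 + j235 Ω
Step 3 — Series combination: Z_total = R + L = 96.2 + j235 Ω = 253.9∠67.7° Ω.
Step 4 — Source phasor: V = 130∠66.8° V = 51.21 + j119.5 V.
Step 5 — Current: I = V / Z = 0.5119 - j0.008372 A = 0.512∠-0.9° A.
Step 6 — Complex power: S = V·I* = 25.22 + j61.59 VA.
Step 7 — Real power: P = Re(S) = 25.22 W.
Step 8 — Reactive power: Q = Im(S) = 61.59 VAR.
Step 9 — Apparent power: |S| = 66.56 VA.
Step 10 — Power factor: PF = P/|S| = 0.3789 (lagging).

(a) P = 25.22 W  (b) Q = 61.59 VAR  (c) S = 66.56 VA  (d) PF = 0.3789 (lagging)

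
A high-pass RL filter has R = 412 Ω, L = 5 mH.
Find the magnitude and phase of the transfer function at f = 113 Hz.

Step 1 — Angular frequency: ω = 2π·113 = 710 rad/s.
Step 2 — Transfer function: H(jω) = jωL/(R + jωL).
Step 3 — Numerator jωL = j·3.55; denominator R + jωL = 412 + j3.55.
Step 4 — H = 7.424e-05 + j0.008616.
Step 5 — Magnitude: |H| = 0.008616 (-41.3 dB); phase: φ = 89.5°.

|H| = 0.008616 (-41.3 dB), φ = 89.5°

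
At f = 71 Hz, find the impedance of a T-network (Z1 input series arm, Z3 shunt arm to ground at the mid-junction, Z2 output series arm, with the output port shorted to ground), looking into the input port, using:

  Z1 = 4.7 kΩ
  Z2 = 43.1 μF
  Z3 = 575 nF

Step 1 — Angular frequency: ω = 2π·f = 2π·71 = 446.1 rad/s.
Step 2 — Component impedances:
  Z1: Z = R = 4700 Ω
  Z2: Z = 1/(jωC) = -j/(ω·C) = 0 - j52.01 Ω
  Z3: Z = 1/(jωC) = -j/(ω·C) = 0 - j3898 Ω
Step 3 — With the output port shorted to ground, the output series arm Z2 runs from the junction to ground; the shunt arm Z3 also runs from the junction to ground. They appear in parallel: Z3 || Z2 = 0 - j51.32 Ω.
Step 4 — Series with input arm Z1: Z_in = Z1 + (Z3 || Z2) = 4700 - j51.32 Ω = 4700∠-0.6° Ω.

Z = 4700 - j51.32 Ω = 4700∠-0.6° Ω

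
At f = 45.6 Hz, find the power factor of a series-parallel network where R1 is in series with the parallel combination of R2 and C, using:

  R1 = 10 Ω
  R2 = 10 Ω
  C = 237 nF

Step 1 — Angular frequency: ω = 2π·f = 2π·45.6 = 286.5 rad/s.
Step 2 — Component impedances:
  R1: Z = R = 10 Ω
  R2: Z = R = 10 Ω
  C: Z = 1/(jωC) = -j/(ω·C) = 0 - j1.473e+04 Ω
Step 3 — Parallel branch: R2 || C = 1/(1/R2 + 1/C) = 10 - j0.00679 Ω.
Step 4 — Series with R1: Z_total = R1 + (R2 || C) = 20 - j0.00679 Ω = 20∠-0.0° Ω.
Step 5 — Power factor: PF = cos(φ) = Re(Z)/|Z| = 20/20 = 1.
Step 6 — Type: Im(Z) = -0.00679 ⇒ leading (phase φ = -0.0°).

PF = 1 (leading, φ = -0.0°)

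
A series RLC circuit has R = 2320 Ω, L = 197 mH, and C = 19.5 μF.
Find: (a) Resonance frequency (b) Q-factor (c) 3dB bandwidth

Step 1 — Resonance: ω₀ = 1/√(LC) = 1/√(0.197·1.95e-05) = 510.2 rad/s.
Step 2 — f₀ = ω₀/(2π) = 81.2 Hz.
Step 3 — Series Q: Q = ω₀L/R = 510.2·0.197/2320 = 0.04332.
Step 4 — Bandwidth: Δω = ω₀/Q = 1.178e+04 rad/s; BW = Δω/(2π) = 1874 Hz.

(a) f₀ = 81.2 Hz  (b) Q = 0.04332  (c) BW = 1874 Hz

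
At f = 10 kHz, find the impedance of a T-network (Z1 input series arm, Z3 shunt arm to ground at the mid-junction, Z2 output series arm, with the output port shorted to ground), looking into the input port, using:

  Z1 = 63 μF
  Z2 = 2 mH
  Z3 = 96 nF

Step 1 — Angular frequency: ω = 2π·f = 2π·1e+04 = 6.283e+04 rad/s.
Step 2 — Component impedances:
  Z1: Z = 1/(jωC) = -j/(ω·C) = 0 - j0.2526 Ω
  Z2: Z = jωL = j·6.283e+04·0.002 = 0 + j125.7 Ω
  Z3: Z = 1/(jωC) = -j/(ω·C) = 0 - j165.8 Ω
Step 3 — With the output port shorted to ground, the output series arm Z2 runs from the junction to ground; the shunt arm Z3 also runs from the junction to ground. They appear in parallel: Z3 || Z2 = 0 + j519.2 Ω.
Step 4 — Series with input arm Z1: Z_in = Z1 + (Z3 || Z2) = 0 + j519 Ω = 519∠90.0° Ω.

Z = 0 + j519 Ω = 519∠90.0° Ω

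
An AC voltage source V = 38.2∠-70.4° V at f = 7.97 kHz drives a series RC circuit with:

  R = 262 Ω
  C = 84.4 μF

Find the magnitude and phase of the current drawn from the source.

Step 1 — Angular frequency: ω = 2π·f = 2π·7970 = 5.008e+04 rad/s.
Step 2 — Component impedances:
  R: Z = R = 262 Ω
  C: Z = 1/(jωC) = -j/(ω·C) = 0 - j0.2366 Ω
Step 3 — Series combination: Z_total = R + C = 262 - j0.2366 Ω = 262∠-0.1° Ω.
Step 4 — Source phasor: V = 38.2∠-70.4° V = 12.81 - j35.99 V.
Step 5 — Ohm's law: I = V / Z_total = (12.81 - j35.99) / (262 - j0.2366) = 0.04903 - j0.1373 A.
Step 6 — Convert to polar: |I| = 0.1458 A, ∠I = -70.3°.

I = 0.1458∠-70.3° A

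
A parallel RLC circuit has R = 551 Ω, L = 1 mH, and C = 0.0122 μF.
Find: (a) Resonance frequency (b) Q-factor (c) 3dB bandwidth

Step 1 — Resonance: ω₀ = 1/√(LC) = 1/√(0.001·1.22e-08) = 2.863e+05 rad/s.
Step 2 — f₀ = ω₀/(2π) = 4.557e+04 Hz.
Step 3 — Parallel Q: Q = R/(ω₀L) = 551/(2.863e+05·0.001) = 1.925.
Step 4 — Bandwidth: Δω = ω₀/Q = 1.488e+05 rad/s; BW = Δω/(2π) = 2.368e+04 Hz.

(a) f₀ = 4.557e+04 Hz  (b) Q = 1.925  (c) BW = 2.368e+04 Hz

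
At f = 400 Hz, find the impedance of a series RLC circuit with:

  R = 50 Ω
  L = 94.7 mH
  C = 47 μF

Step 1 — Angular frequency: ω = 2π·f = 2π·400 = 2513 rad/s.
Step 2 — Component impedances:
  R: Z = R = 50 Ω
  L: Z = jωL = j·2513·0.0947 = 0 + j238 Ω
  C: Z = 1/(jωC) = -j/(ω·C) = 0 - j8.466 Ω
Step 3 — Series combination: Z_total = R + L + C = 50 + j229.5 Ω = 234.9∠77.7° Ω.

Z = 50 + j229.5 Ω = 234.9∠77.7° Ω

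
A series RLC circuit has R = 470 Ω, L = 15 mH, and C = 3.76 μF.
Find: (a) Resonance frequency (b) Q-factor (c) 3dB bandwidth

Step 1 — Resonance condition Im(Z)=0 gives ω₀ = 1/√(LC).
Step 2 — ω₀ = 1/√(0.015·3.76e-06) = 4211 rad/s.
Step 3 — f₀ = ω₀/(2π) = 670.2 Hz.
Step 4 — Series Q: Q = ω₀L/R = 4211·0.015/470 = 0.1344.
Step 5 — 3dB bandwidth: Δω = ω₀/Q = 3.133e+04 rad/s; BW = Δω/(2π) = 4987 Hz.

(a) f₀ = 670.2 Hz  (b) Q = 0.1344  (c) BW = 4987 Hz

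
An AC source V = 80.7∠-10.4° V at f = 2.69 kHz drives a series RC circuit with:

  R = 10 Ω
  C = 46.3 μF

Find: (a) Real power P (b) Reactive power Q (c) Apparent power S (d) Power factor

Step 1 — Angular frequency: ω = 2π·f = 2π·2690 = 1.69e+04 rad/s.
Step 2 — Component impedances:
  R: Z = R = 10 Ω
  C: Z = 1/(jωC) = -j/(ω·C) = 0 - j1.278 Ω
Step 3 — Series combination: Z_total = R + C = 10 - j1.278 Ω = 10.08∠-7.3° Ω.
Step 4 — Source phasor: V = 80.7∠-10.4° V = 79.37 - j14.57 V.
Step 5 — Current: I = V / Z = 7.993 - j0.4354 A = 8.005∠-3.1° A.
Step 6 — Complex power: S = V·I* = 640.8 - j81.88 VA.
Step 7 — Real power: P = Re(S) = 640.8 W.
Step 8 — Reactive power: Q = Im(S) = -81.88 VAR.
Step 9 — Apparent power: |S| = 646 VA.
Step 10 — Power factor: PF = P/|S| = 0.9919 (leading).

(a) P = 640.8 W  (b) Q = -81.88 VAR  (c) S = 646 VA  (d) PF = 0.9919 (leading)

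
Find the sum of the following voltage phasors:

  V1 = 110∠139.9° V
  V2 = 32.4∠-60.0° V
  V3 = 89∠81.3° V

Step 1 — Convert each phasor to rectangular form:
  V1 = 110·(cos(139.9°) + j·sin(139.9°)) = -84.14 + j70.85 V
  V2 = 32.4·(cos(-60.0°) + j·sin(-60.0°)) = 16.2 - j28.06 V
  V3 = 89·(cos(81.3°) + j·sin(81.3°)) = 13.46 + j87.98 V
Step 2 — Sum components: V_total = -54.48 + j130.8 V.
Step 3 — Convert to polar: |V_total| = 141.7 V, ∠V_total = 112.6°.

V_total = 141.7∠112.6° V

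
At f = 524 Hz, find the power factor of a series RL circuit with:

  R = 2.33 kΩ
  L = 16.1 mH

Step 1 — Angular frequency: ω = 2π·f = 2π·524 = 3292 rad/s.
Step 2 — Component impedances:
  R: Z = R = 2330 Ω
  L: Z = jωL = j·3292·0.0161 = 0 + j53.01 Ω
Step 3 — Series combination: Z_total = R + L = 2330 + j53.01 Ω = 2331∠1.3° Ω.
Step 4 — Power factor: PF = cos(φ) = Re(Z)/|Z| = 2330/2330.6 = 0.9997.
Step 5 — Type: Im(Z) = 53.01 ⇒ lagging (phase φ = 1.3°).

PF = 0.9997 (lagging, φ = 1.3°)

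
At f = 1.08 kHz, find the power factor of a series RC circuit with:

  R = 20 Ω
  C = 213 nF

Step 1 — Angular frequency: ω = 2π·f = 2π·1080 = 6786 rad/s.
Step 2 — Component impedances:
  R: Z = R = 20 Ω
  C: Z = 1/(jωC) = -j/(ω·C) = 0 - j691.9 Ω
Step 3 — Series combination: Z_total = R + C = 20 - j691.9 Ω = 692.1∠-88.3° Ω.
Step 4 — Power factor: PF = cos(φ) = Re(Z)/|Z| = 20/692.1 = 0.0289.
Step 5 — Type: Im(Z) = -691.9 ⇒ leading (phase φ = -88.3°).

PF = 0.0289 (leading, φ = -88.3°)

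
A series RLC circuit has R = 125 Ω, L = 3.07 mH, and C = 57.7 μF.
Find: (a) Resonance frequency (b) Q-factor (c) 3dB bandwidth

Step 1 — Resonance condition Im(Z)=0 gives ω₀ = 1/√(LC).
Step 2 — ω₀ = 1/√(0.00307·5.77e-05) = 2376 rad/s.
Step 3 — f₀ = ω₀/(2π) = 378.1 Hz.
Step 4 — Series Q: Q = ω₀L/R = 2376·0.00307/125 = 0.05835.
Step 5 — 3dB bandwidth: Δω = ω₀/Q = 4.072e+04 rad/s; BW = Δω/(2π) = 6480 Hz.

(a) f₀ = 378.1 Hz  (b) Q = 0.05835  (c) BW = 6480 Hz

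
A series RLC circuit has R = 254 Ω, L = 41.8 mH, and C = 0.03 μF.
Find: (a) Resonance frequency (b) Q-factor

Step 1 — Resonance condition Im(Z)=0 gives ω₀ = 1/√(LC).
Step 2 — ω₀ = 1/√(0.0418·3e-08) = 2.824e+04 rad/s.
Step 3 — f₀ = ω₀/(2π) = 4494 Hz.
Step 4 — Series Q: Q = ω₀L/R = 2.824e+04·0.0418/254 = 4.647.

(a) f₀ = 4494 Hz  (b) Q = 4.647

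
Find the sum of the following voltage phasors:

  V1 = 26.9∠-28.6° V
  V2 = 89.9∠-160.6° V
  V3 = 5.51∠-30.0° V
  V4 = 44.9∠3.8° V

Step 1 — Convert each phasor to rectangular form:
  V1 = 26.9·(cos(-28.6°) + j·sin(-28.6°)) = 23.62 - j12.88 V
  V2 = 89.9·(cos(-160.6°) + j·sin(-160.6°)) = -84.8 - j29.86 V
  V3 = 5.51·(cos(-30.0°) + j·sin(-30.0°)) = 4.772 - j2.755 V
  V4 = 44.9·(cos(3.8°) + j·sin(3.8°)) = 44.8 + j2.976 V
Step 2 — Sum components: V_total = -11.6 - j42.52 V.
Step 3 — Convert to polar: |V_total| = 44.07 V, ∠V_total = -105.3°.

V_total = 44.07∠-105.3° V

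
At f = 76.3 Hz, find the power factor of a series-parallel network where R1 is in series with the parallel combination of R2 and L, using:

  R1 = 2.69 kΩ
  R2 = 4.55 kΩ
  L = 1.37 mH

Step 1 — Angular frequency: ω = 2π·f = 2π·76.3 = 479.4 rad/s.
Step 2 — Component impedances:
  R1: Z = R = 2690 Ω
  R2: Z = R = 4550 Ω
  L: Z = jωL = j·479.4·0.00137 = 0 + j0.6568 Ω
Step 3 — Parallel branch: R2 || L = 1/(1/R2 + 1/L) = 9.481e-05 + j0.6568 Ω.
Step 4 — Series with R1: Z_total = R1 + (R2 || L) = 2690 + j0.6568 Ω = 2690∠0.0° Ω.
Step 5 — Power factor: PF = cos(φ) = Re(Z)/|Z| = 2690/2690 = 1.
Step 6 — Type: Im(Z) = 0.6568 ⇒ lagging (phase φ = 0.0°).

PF = 1 (lagging, φ = 0.0°)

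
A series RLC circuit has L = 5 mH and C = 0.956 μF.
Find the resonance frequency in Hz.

Step 1 — Resonance condition Im(Z)=0 gives ω₀ = 1/√(LC).
Step 2 — ω₀ = 1/√(0.005·9.56e-07) = 1.446e+04 rad/s.
Step 3 — f₀ = ω₀/(2π) = 2302 Hz.

f₀ = 2302 Hz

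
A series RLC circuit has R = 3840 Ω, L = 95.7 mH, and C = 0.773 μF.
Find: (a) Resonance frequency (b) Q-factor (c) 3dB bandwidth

Step 1 — Resonance: ω₀ = 1/√(LC) = 1/√(0.0957·7.73e-07) = 3677 rad/s.
Step 2 — f₀ = ω₀/(2π) = 585.2 Hz.
Step 3 — Series Q: Q = ω₀L/R = 3677·0.0957/3840 = 0.09163.
Step 4 — Bandwidth: Δω = ω₀/Q = 4.013e+04 rad/s; BW = Δω/(2π) = 6386 Hz.

(a) f₀ = 585.2 Hz  (b) Q = 0.09163  (c) BW = 6386 Hz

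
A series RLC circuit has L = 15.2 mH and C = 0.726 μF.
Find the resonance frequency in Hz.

Step 1 — Resonance condition Im(Z)=0 gives ω₀ = 1/√(LC).
Step 2 — ω₀ = 1/√(0.0152·7.26e-07) = 9519 rad/s.
Step 3 — f₀ = ω₀/(2π) = 1515 Hz.

f₀ = 1515 Hz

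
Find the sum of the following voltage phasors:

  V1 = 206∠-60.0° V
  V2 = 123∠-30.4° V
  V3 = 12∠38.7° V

Step 1 — Convert each phasor to rectangular form:
  V1 = 206·(cos(-60.0°) + j·sin(-60.0°)) = 103 - j178.4 V
  V2 = 123·(cos(-30.4°) + j·sin(-30.4°)) = 106.1 - j62.24 V
  V3 = 12·(cos(38.7°) + j·sin(38.7°)) = 9.365 + j7.503 V
Step 2 — Sum components: V_total = 218.5 - j233.1 V.
Step 3 — Convert to polar: |V_total| = 319.5 V, ∠V_total = -46.9°.

V_total = 319.5∠-46.9° V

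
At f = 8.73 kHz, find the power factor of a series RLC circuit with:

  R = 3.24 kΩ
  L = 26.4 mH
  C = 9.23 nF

Step 1 — Angular frequency: ω = 2π·f = 2π·8730 = 5.485e+04 rad/s.
Step 2 — Component impedances:
  R: Z = R = 3240 Ω
  L: Z = jωL = j·5.485e+04·0.0264 = 0 + j1448 Ω
  C: Z = 1/(jωC) = -j/(ω·C) = 0 - j1975 Ω
Step 3 — Series combination: Z_total = R + L + C = 3240 - j527.1 Ω = 3283∠-9.2° Ω.
Step 4 — Power factor: PF = cos(φ) = Re(Z)/|Z| = 3240/3282.6 = 0.987.
Step 5 — Type: Im(Z) = -527.1 ⇒ leading (phase φ = -9.2°).

PF = 0.987 (leading, φ = -9.2°)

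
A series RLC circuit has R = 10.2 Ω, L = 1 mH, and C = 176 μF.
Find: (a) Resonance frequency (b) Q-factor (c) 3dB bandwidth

Step 1 — Resonance: ω₀ = 1/√(LC) = 1/√(0.001·0.000176) = 2384 rad/s.
Step 2 — f₀ = ω₀/(2π) = 379.4 Hz.
Step 3 — Series Q: Q = ω₀L/R = 2384·0.001/10.2 = 0.2337.
Step 4 — Bandwidth: Δω = ω₀/Q = 1.02e+04 rad/s; BW = Δω/(2π) = 1623 Hz.

(a) f₀ = 379.4 Hz  (b) Q = 0.2337  (c) BW = 1623 Hz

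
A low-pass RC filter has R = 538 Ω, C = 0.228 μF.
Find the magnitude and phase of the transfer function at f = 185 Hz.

Step 1 — Angular frequency: ω = 2π·185 = 1162 rad/s.
Step 2 — Transfer function: H(jω) = 1/(1 + jωRC).
Step 3 — Denominator: 1 + jωRC = 1 + j·1162·538·2.28e-07 = 1 + j0.1426.
Step 4 — H = 0.9801 - j0.1397.
Step 5 — Magnitude: |H| = 0.99 (-0.1 dB); phase: φ = -8.1°.

|H| = 0.99 (-0.1 dB), φ = -8.1°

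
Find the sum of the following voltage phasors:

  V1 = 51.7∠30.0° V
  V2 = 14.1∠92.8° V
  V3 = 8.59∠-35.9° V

Step 1 — Convert each phasor to rectangular form:
  V1 = 51.7·(cos(30.0°) + j·sin(30.0°)) = 44.77 + j25.85 V
  V2 = 14.1·(cos(92.8°) + j·sin(92.8°)) = -0.6888 + j14.08 V
  V3 = 8.59·(cos(-35.9°) + j·sin(-35.9°)) = 6.958 - j5.037 V
Step 2 — Sum components: V_total = 51.04 + j34.9 V.
Step 3 — Convert to polar: |V_total| = 61.83 V, ∠V_total = 34.4°.

V_total = 61.83∠34.4° V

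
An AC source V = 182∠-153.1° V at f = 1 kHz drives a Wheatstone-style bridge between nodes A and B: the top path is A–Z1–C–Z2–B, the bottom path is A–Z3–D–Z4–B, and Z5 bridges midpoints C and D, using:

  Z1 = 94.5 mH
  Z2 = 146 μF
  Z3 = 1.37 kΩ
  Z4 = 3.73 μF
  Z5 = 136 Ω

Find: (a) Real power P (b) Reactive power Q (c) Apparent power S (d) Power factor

Step 1 — Angular frequency: ω = 2π·f = 2π·1000 = 6283 rad/s.
Step 2 — Component impedances:
  Z1: Z = jωL = j·6283·0.0945 = 0 + j593.8 Ω
  Z2: Z = 1/(jωC) = -j/(ω·C) = 0 - j1.09 Ω
  Z3: Z = R = 1370 Ω
  Z4: Z = 1/(jωC) = -j/(ω·C) = 0 - j42.67 Ω
  Z5: Z = R = 136 Ω
Step 3 — Bridge requires nodal analysis (the Z5 bridge couples midpoints C and D, so the two paths cannot be reduced to a simple series/parallel combination). Setting node B to ground and injecting 1 A at node A, the 3-node admittance system at A, C, D solves to V_A = Z_AB = 218.9 + j504.7 Ω = 550.1∠66.6° Ω.
Step 4 — Source phasor: V = 182∠-153.1° V = -162.3 - j82.34 V.
Step 5 — Current: I = V / Z = -0.2547 + j0.2111 A = 0.3308∠140.3° A.
Step 6 — Complex power: S = V·I* = 23.96 + j55.24 VA.
Step 7 — Real power: P = Re(S) = 23.96 W.
Step 8 — Reactive power: Q = Im(S) = 55.24 VAR.
Step 9 — Apparent power: |S| = 60.21 VA.
Step 10 — Power factor: PF = P/|S| = 0.3979 (lagging).

(a) P = 23.96 W  (b) Q = 55.24 VAR  (c) S = 60.21 VA  (d) PF = 0.3979 (lagging)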